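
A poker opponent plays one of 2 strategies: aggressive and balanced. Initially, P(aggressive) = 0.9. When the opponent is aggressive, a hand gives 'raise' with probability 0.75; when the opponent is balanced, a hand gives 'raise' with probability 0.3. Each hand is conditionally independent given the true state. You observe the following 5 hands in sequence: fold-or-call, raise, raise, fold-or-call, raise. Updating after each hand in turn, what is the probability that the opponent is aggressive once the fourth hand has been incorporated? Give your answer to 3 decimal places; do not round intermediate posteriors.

0.878

After 'fold-or-call': P(aggressive) = 0.25·0.9000 / (0.25·0.9000 + 0.7·0.1000) ≈ 0.7627
After 'raise': P(aggressive) = 0.75·0.7627 / (0.75·0.7627 + 0.3·0.2373) ≈ 0.8893
After 'raise': P(aggressive) = 0.75·0.8893 / (0.75·0.8893 + 0.3·0.1107) ≈ 0.9526
After 'fold-or-call': P(aggressive) = 0.25·0.9526 / (0.25·0.9526 + 0.7·0.0474) ≈ 0.8777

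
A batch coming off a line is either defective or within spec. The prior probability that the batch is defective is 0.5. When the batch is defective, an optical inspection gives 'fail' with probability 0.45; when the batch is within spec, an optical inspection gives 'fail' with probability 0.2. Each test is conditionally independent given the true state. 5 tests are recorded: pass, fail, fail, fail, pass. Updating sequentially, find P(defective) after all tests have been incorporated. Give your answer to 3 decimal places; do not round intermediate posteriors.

After 'pass': P(defective) = 0.55·0.5000 / (0.55·0.5000 + 0.8·0.5000) ≈ 0.4074
After 'fail': P(defective) = 0.45·0.4074 / (0.45·0.4074 + 0.2·0.5926) ≈ 0.6074
After 'fail': P(defective) = 0.45·0.6074 / (0.45·0.6074 + 0.2·0.3926) ≈ 0.7768
After 'fail': P(defective) = 0.45·0.7768 / (0.45·0.7768 + 0.2·0.2232) ≈ 0.8868
After 'pass': P(defective) = 0.55·0.8868 / (0.55·0.8868 + 0.8·0.1132) ≈ 0.8434

0.843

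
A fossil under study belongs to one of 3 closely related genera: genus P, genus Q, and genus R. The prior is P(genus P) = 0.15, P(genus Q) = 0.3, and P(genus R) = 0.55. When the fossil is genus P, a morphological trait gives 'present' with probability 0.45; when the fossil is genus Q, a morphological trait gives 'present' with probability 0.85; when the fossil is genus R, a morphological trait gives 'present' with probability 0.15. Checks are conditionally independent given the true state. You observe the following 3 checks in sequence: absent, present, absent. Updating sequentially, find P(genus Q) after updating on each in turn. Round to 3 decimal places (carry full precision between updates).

0.067

Each posterior becomes the prior for the next update.
After 'absent': normaliser = 0.55·0.1500 + 0.15·0.3000 + 0.85·0.5500; P(genus P) ≈ 0.1387, P(genus Q) ≈ 0.0756, P(genus R) ≈ 0.7857
After 'present': normaliser = 0.45·0.1387 + 0.85·0.0756 + 0.15·0.7857; P(genus P) ≈ 0.2552, P(genus Q) ≈ 0.2629, P(genus R) ≈ 0.4820
After 'absent': normaliser = 0.55·0.2552 + 0.15·0.2629 + 0.85·0.4820; P(genus P) ≈ 0.2381, P(genus Q) ≈ 0.0669, P(genus R) ≈ 0.6950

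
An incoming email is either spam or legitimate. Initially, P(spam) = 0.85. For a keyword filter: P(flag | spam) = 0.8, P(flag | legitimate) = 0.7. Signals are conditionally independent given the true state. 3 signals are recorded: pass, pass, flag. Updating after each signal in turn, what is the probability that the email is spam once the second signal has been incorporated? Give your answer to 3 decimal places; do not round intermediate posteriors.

0.716

After 'pass': P(spam) = 0.2·0.8500 / (0.2·0.8500 + 0.3·0.1500) ≈ 0.7907
After 'pass': P(spam) = 0.2·0.7907 / (0.2·0.7907 + 0.3·0.2093) ≈ 0.7158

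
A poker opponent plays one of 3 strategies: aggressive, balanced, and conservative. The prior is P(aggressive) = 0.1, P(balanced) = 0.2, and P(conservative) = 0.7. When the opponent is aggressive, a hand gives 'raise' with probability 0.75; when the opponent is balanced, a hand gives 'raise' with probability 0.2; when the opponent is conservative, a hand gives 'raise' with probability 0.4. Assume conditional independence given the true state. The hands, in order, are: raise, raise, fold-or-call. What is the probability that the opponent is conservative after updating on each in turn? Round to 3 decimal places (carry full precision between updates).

After 'raise': normaliser = 0.75·0.1000 + 0.2·0.2000 + 0.4·0.7000; P(aggressive) ≈ 0.1899, P(balanced) ≈ 0.1013, P(conservative) ≈ 0.7089
After 'raise': normaliser = 0.75·0.1899 + 0.2·0.1013 + 0.4·0.7089; P(aggressive) ≈ 0.3191, P(balanced) ≈ 0.0454, P(conservative) ≈ 0.6355
After 'fold-or-call': normaliser = 0.25·0.3191 + 0.8·0.0454 + 0.6·0.6355; P(aggressive) ≈ 0.1604, P(balanced) ≈ 0.0730, P(conservative) ≈ 0.7666

0.767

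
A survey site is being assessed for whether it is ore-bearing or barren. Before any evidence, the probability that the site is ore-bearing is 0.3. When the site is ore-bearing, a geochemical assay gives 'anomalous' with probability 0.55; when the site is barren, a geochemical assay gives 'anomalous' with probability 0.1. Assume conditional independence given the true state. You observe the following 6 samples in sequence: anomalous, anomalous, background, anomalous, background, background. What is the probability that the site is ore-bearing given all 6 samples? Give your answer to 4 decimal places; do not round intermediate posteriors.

0.8991

After 'anomalous': P(ore) = 0.55·0.3000 / (0.55·0.3000 + 0.1·0.7000) ≈ 0.7021
After 'anomalous': P(ore) = 0.55·0.7021 / (0.55·0.7021 + 0.1·0.2979) ≈ 0.9284
After 'background': P(ore) = 0.45·0.9284 / (0.45·0.9284 + 0.9·0.0716) ≈ 0.8663
After 'anomalous': P(ore) = 0.55·0.8663 / (0.55·0.8663 + 0.1·0.1337) ≈ 0.9727
After 'background': P(ore) = 0.45·0.9727 / (0.45·0.9727 + 0.9·0.0273) ≈ 0.9469
After 'background': P(ore) = 0.45·0.9469 / (0.45·0.9469 + 0.9·0.0531) ≈ 0.8991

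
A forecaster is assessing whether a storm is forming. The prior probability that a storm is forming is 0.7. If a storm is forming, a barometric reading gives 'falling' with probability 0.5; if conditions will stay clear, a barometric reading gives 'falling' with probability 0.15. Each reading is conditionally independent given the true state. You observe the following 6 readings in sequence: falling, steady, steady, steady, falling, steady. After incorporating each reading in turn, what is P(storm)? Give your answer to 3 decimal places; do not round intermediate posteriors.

0.756

Apply Bayes' rule sequentially, carrying P(storm) forward.
After 'falling': P(storm) = 0.5·0.7000 / (0.5·0.7000 + 0.15·0.3000) ≈ 0.8861
After 'steady': P(storm) = 0.5·0.8861 / (0.5·0.8861 + 0.85·0.1139) ≈ 0.8206
After 'steady': P(storm) = 0.5·0.8206 / (0.5·0.8206 + 0.85·0.1794) ≈ 0.7291
After 'steady': P(storm) = 0.5·0.7291 / (0.5·0.7291 + 0.85·0.2709) ≈ 0.6129
After 'falling': P(storm) = 0.5·0.6129 / (0.5·0.6129 + 0.15·0.3871) ≈ 0.8407
After 'steady': P(storm) = 0.5·0.8407 / (0.5·0.8407 + 0.85·0.1593) ≈ 0.7563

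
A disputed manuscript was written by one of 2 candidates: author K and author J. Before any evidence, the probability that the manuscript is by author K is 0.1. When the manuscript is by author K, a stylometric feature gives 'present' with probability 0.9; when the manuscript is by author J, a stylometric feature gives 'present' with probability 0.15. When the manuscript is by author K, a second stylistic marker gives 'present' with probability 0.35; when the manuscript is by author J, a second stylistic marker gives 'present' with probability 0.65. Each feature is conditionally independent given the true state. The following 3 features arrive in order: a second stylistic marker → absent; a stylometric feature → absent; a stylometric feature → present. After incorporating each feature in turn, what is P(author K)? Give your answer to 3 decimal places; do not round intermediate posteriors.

After a second stylistic marker='absent': P(author K) = 0.65·0.1000 / (0.65·0.1000 + 0.35·0.9000) ≈ 0.1711
After a stylometric feature='absent': P(author K) = 0.1·0.1711 / (0.1·0.1711 + 0.85·0.8289) ≈ 0.0237
After a stylometric feature='present': P(author K) = 0.9·0.0237 / (0.9·0.0237 + 0.15·0.9763) ≈ 0.1271

0.127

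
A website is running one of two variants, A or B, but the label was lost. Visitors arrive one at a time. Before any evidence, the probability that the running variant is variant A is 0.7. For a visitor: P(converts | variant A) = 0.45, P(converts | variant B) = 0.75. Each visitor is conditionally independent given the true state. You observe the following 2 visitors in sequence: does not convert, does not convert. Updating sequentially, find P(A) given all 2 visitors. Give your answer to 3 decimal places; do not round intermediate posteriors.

Apply Bayes' rule sequentially, carrying P(A) forward.
After 'does not convert': P(A) = 0.55·0.7000 / (0.55·0.7000 + 0.25·0.3000) ≈ 0.8370
After 'does not convert': P(A) = 0.55·0.8370 / (0.55·0.8370 + 0.25·0.1630) ≈ 0.9187

0.919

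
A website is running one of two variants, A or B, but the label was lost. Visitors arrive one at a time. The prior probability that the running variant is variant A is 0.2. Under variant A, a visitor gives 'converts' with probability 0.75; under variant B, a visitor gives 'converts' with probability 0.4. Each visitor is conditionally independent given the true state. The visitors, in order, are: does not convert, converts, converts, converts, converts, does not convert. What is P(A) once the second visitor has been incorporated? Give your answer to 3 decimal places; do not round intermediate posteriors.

0.163

After 'does not convert': P(A) = 0.25·0.2000 / (0.25·0.2000 + 0.6·0.8000) ≈ 0.0943
After 'converts': P(A) = 0.75·0.0943 / (0.75·0.0943 + 0.4·0.9057) ≈ 0.1634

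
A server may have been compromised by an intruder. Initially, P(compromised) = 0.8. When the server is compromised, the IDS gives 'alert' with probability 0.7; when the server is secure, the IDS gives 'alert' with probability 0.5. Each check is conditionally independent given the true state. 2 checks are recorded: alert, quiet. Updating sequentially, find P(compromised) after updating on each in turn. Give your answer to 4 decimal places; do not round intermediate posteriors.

After 'alert': P(compromised) = 0.7·0.8000 / (0.7·0.8000 + 0.5·0.2000) ≈ 0.8485
After 'quiet': P(compromised) = 0.3·0.8485 / (0.3·0.8485 + 0.5·0.1515) ≈ 0.7706

0.7706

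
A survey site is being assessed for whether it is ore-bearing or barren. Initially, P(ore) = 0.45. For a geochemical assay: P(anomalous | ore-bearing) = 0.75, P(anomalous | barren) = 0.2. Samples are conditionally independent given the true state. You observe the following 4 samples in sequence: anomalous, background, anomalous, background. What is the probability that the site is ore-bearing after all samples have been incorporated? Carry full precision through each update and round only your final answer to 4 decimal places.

After 'anomalous': P(ore) = 0.75·0.4500 / (0.75·0.4500 + 0.2·0.5500) ≈ 0.7542
After 'background': P(ore) = 0.25·0.7542 / (0.25·0.7542 + 0.8·0.2458) ≈ 0.4895
After 'anomalous': P(ore) = 0.75·0.4895 / (0.75·0.4895 + 0.2·0.5105) ≈ 0.7824
After 'background': P(ore) = 0.25·0.7824 / (0.25·0.7824 + 0.8·0.2176) ≈ 0.5291

0.5291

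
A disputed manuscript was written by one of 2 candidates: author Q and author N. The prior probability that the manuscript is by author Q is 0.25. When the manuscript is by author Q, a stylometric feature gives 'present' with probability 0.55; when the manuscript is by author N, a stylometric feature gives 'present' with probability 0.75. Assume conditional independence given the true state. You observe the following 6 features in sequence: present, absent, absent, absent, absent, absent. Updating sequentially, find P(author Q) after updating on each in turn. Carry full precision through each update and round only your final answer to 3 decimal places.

After 'present': P(author Q) = 0.55·0.2500 / (0.55·0.2500 + 0.75·0.7500) ≈ 0.1964
After 'absent': P(author Q) = 0.45·0.1964 / (0.45·0.1964 + 0.25·0.8036) ≈ 0.3056
After 'absent': P(author Q) = 0.45·0.3056 / (0.45·0.3056 + 0.25·0.6944) ≈ 0.4420
After 'absent': P(author Q) = 0.45·0.4420 / (0.45·0.4420 + 0.25·0.5580) ≈ 0.5877
After 'absent': P(author Q) = 0.45·0.5877 / (0.45·0.5877 + 0.25·0.4123) ≈ 0.7196
After 'absent': P(author Q) = 0.45·0.7196 / (0.45·0.7196 + 0.25·0.2804) ≈ 0.8220

0.822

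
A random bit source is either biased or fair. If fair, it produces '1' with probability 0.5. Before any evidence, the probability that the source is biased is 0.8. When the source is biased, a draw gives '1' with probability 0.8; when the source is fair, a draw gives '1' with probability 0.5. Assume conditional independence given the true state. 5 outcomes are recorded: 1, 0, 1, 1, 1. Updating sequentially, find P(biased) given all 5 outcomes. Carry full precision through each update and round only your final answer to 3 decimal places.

0.913

After '1': P(biased) = 0.8·0.8000 / (0.8·0.8000 + 0.5·0.2000) ≈ 0.8649
After '0': P(biased) = 0.2·0.8649 / (0.2·0.8649 + 0.5·0.1351) ≈ 0.7191
After '1': P(biased) = 0.8·0.7191 / (0.8·0.7191 + 0.5·0.2809) ≈ 0.8038
After '1': P(biased) = 0.8·0.8038 / (0.8·0.8038 + 0.5·0.1962) ≈ 0.8676
After '1': P(biased) = 0.8·0.8676 / (0.8·0.8676 + 0.5·0.1324) ≈ 0.9129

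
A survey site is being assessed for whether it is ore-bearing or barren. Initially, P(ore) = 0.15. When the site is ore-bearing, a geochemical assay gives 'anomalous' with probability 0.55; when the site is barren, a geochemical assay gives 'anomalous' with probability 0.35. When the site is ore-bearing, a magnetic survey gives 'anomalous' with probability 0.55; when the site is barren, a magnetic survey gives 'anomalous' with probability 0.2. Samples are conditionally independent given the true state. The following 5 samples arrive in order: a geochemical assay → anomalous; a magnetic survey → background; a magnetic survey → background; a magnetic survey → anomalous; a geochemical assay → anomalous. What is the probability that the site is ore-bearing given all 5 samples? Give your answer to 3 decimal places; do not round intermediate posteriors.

0.275

Each posterior becomes the prior for the next update.
After a geochemical assay='anomalous': P(ore) = 0.55·0.1500 / (0.55·0.1500 + 0.35·0.8500) ≈ 0.2171
After a magnetic survey='background': P(ore) = 0.45·0.2171 / (0.45·0.2171 + 0.8·0.7829) ≈ 0.1349
After a magnetic survey='background': P(ore) = 0.45·0.1349 / (0.45·0.1349 + 0.8·0.8651) ≈ 0.0807
After a magnetic survey='anomalous': P(ore) = 0.55·0.0807 / (0.55·0.0807 + 0.2·0.9193) ≈ 0.1944
After a geochemical assay='anomalous': P(ore) = 0.55·0.1944 / (0.55·0.1944 + 0.35·0.8056) ≈ 0.2749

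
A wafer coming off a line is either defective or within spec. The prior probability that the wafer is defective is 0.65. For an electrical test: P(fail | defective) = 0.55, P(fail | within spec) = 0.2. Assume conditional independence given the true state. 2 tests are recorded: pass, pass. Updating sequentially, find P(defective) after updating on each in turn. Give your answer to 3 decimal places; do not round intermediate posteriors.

0.370

After 'pass': P(defective) = 0.45·0.6500 / (0.45·0.6500 + 0.8·0.3500) ≈ 0.5109
After 'pass': P(defective) = 0.45·0.5109 / (0.45·0.5109 + 0.8·0.4891) ≈ 0.3701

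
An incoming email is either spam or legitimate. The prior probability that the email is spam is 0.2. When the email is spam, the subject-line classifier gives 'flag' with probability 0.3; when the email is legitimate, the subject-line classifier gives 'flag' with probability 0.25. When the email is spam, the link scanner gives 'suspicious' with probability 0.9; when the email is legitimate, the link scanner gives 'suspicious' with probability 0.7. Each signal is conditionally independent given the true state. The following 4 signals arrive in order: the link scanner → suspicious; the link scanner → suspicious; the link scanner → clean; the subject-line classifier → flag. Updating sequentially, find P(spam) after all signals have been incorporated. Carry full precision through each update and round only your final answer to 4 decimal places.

0.1419

After the link scanner='suspicious': P(spam) = 0.9·0.2000 / (0.9·0.2000 + 0.7·0.8000) ≈ 0.2432
After the link scanner='suspicious': P(spam) = 0.9·0.2432 / (0.9·0.2432 + 0.7·0.7568) ≈ 0.2924
After the link scanner='clean': P(spam) = 0.1·0.2924 / (0.1·0.2924 + 0.3·0.7076) ≈ 0.1211
After the subject-line classifier='flag': P(spam) = 0.3·0.1211 / (0.3·0.1211 + 0.25·0.8789) ≈ 0.1419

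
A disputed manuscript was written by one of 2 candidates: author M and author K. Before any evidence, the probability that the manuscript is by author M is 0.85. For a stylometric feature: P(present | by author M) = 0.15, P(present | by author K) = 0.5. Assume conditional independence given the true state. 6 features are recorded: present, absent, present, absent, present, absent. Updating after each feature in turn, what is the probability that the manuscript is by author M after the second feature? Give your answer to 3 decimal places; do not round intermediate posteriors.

Each posterior becomes the prior for the next update.
After 'present': P(author M) = 0.15·0.8500 / (0.15·0.8500 + 0.5·0.1500) ≈ 0.6296
After 'absent': P(author M) = 0.85·0.6296 / (0.85·0.6296 + 0.5·0.3704) ≈ 0.7429

0.743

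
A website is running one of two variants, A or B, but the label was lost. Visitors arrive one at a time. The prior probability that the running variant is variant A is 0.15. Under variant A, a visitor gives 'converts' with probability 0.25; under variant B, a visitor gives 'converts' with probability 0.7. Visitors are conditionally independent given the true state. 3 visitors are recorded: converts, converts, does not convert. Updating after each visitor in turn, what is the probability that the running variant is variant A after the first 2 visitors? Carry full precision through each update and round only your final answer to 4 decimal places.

Each posterior becomes the prior for the next update.
After 'converts': P(A) = 0.25·0.1500 / (0.25·0.1500 + 0.7·0.8500) ≈ 0.0593
After 'converts': P(A) = 0.25·0.0593 / (0.25·0.0593 + 0.7·0.9407) ≈ 0.0220

0.0220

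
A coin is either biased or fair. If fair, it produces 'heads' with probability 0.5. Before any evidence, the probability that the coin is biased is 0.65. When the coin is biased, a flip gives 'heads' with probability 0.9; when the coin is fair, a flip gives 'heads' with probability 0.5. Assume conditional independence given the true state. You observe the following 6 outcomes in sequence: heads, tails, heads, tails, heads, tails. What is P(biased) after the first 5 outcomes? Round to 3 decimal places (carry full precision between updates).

0.302

After 'heads': P(biased) = 0.9·0.6500 / (0.9·0.6500 + 0.5·0.3500) ≈ 0.7697
After 'tails': P(biased) = 0.1·0.7697 / (0.1·0.7697 + 0.5·0.2303) ≈ 0.4007
After 'heads': P(biased) = 0.9·0.4007 / (0.9·0.4007 + 0.5·0.5993) ≈ 0.5462
After 'tails': P(biased) = 0.1·0.5462 / (0.1·0.5462 + 0.5·0.4538) ≈ 0.1940
After 'heads': P(biased) = 0.9·0.1940 / (0.9·0.1940 + 0.5·0.8060) ≈ 0.3023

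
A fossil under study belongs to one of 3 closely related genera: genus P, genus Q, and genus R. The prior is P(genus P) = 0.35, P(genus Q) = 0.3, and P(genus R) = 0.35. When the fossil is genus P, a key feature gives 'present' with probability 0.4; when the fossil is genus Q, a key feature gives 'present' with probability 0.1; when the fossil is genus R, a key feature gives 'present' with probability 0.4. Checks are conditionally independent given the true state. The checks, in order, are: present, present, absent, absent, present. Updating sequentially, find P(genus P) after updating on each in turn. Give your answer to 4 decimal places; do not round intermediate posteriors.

After 'present': normaliser = 0.4·0.3500 + 0.1·0.3000 + 0.4·0.3500; P(genus P) ≈ 0.4516, P(genus Q) ≈ 0.0968, P(genus R) ≈ 0.4516
After 'present': normaliser = 0.4·0.4516 + 0.1·0.0968 + 0.4·0.4516; P(genus P) ≈ 0.4870, P(genus Q) ≈ 0.0261, P(genus R) ≈ 0.4870
After 'absent': normaliser = 0.6·0.4870 + 0.9·0.0261 + 0.6·0.4870; P(genus P) ≈ 0.4807, P(genus Q) ≈ 0.0386, P(genus R) ≈ 0.4807
After 'absent': normaliser = 0.6·0.4807 + 0.9·0.0386 + 0.6·0.4807; P(genus P) ≈ 0.4716, P(genus Q) ≈ 0.0568, P(genus R) ≈ 0.4716
After 'present': normaliser = 0.4·0.4716 + 0.1·0.0568 + 0.4·0.4716; P(genus P) ≈ 0.4926, P(genus Q) ≈ 0.0148, P(genus R) ≈ 0.4926

0.4926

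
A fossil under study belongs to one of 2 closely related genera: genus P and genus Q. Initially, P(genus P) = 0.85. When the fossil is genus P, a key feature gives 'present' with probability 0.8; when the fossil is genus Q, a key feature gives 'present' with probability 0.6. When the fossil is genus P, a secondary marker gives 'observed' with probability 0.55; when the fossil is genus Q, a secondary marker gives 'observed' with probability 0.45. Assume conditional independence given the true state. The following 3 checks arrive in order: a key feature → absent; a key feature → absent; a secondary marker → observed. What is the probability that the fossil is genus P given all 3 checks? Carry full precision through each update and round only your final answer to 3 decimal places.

0.634

After a key feature='absent': P(genus P) = 0.2·0.8500 / (0.2·0.8500 + 0.4·0.1500) ≈ 0.7391
After a key feature='absent': P(genus P) = 0.2·0.7391 / (0.2·0.7391 + 0.4·0.2609) ≈ 0.5862
After a secondary marker='observed': P(genus P) = 0.55·0.5862 / (0.55·0.5862 + 0.45·0.4138) ≈ 0.6339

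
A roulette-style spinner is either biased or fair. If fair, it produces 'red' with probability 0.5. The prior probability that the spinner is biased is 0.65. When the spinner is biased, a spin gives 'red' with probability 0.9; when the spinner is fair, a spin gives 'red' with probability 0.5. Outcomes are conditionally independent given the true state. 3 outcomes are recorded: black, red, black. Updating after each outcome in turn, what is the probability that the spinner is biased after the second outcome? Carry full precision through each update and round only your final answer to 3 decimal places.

0.401

After 'black': P(biased) = 0.1·0.6500 / (0.1·0.6500 + 0.5·0.3500) ≈ 0.2708
After 'red': P(biased) = 0.9·0.2708 / (0.9·0.2708 + 0.5·0.7292) ≈ 0.4007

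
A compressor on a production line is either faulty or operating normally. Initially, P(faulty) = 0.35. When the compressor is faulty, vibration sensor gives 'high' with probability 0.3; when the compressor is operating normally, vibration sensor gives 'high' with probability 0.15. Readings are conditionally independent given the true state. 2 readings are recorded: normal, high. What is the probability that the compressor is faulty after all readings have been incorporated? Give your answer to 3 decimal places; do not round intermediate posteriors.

After 'normal': P(faulty) = 0.7·0.3500 / (0.7·0.3500 + 0.85·0.6500) ≈ 0.3072
After 'high': P(faulty) = 0.3·0.3072 / (0.3·0.3072 + 0.15·0.6928) ≈ 0.4700

0.470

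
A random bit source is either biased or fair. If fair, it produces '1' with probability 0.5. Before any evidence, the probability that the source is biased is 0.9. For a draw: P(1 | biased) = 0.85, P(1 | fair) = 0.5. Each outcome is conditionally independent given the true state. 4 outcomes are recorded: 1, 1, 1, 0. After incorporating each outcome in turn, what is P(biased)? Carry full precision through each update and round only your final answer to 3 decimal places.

After '1': P(biased) = 0.85·0.9000 / (0.85·0.9000 + 0.5·0.1000) ≈ 0.9387
After '1': P(biased) = 0.85·0.9387 / (0.85·0.9387 + 0.5·0.0613) ≈ 0.9630
After '1': P(biased) = 0.85·0.9630 / (0.85·0.9630 + 0.5·0.0370) ≈ 0.9779
After '0': P(biased) = 0.15·0.9779 / (0.15·0.9779 + 0.5·0.0221) ≈ 0.9299

0.930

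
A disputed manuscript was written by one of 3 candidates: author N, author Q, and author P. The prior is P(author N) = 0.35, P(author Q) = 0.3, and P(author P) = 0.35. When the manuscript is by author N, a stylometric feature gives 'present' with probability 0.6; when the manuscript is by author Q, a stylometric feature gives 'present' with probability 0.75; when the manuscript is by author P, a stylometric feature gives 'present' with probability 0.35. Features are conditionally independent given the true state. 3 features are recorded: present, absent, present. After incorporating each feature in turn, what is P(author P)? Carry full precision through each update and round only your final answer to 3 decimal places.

After 'present': normaliser = 0.6·0.3500 + 0.75·0.3000 + 0.35·0.3500; P(author N) ≈ 0.3767, P(author Q) ≈ 0.4036, P(author P) ≈ 0.2197
After 'absent': normaliser = 0.4·0.3767 + 0.25·0.4036 + 0.65·0.2197; P(author N) ≈ 0.3820, P(author Q) ≈ 0.2558, P(author P) ≈ 0.3621
After 'present': normaliser = 0.6·0.3820 + 0.75·0.2558 + 0.35·0.3621; P(author N) ≈ 0.4184, P(author Q) ≈ 0.3502, P(author P) ≈ 0.2314

0.231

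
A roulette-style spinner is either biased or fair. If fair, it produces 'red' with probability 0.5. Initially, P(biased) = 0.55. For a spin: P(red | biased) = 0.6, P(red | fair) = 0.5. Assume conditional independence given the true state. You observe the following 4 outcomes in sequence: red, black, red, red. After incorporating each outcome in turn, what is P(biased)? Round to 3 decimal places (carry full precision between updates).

0.628

After 'red': P(biased) = 0.6·0.5500 / (0.6·0.5500 + 0.5·0.4500) ≈ 0.5946
After 'black': P(biased) = 0.4·0.5946 / (0.4·0.5946 + 0.5·0.4054) ≈ 0.5399
After 'red': P(biased) = 0.6·0.5399 / (0.6·0.5399 + 0.5·0.4601) ≈ 0.5847
After 'red': P(biased) = 0.6·0.5847 / (0.6·0.5847 + 0.5·0.4153) ≈ 0.6282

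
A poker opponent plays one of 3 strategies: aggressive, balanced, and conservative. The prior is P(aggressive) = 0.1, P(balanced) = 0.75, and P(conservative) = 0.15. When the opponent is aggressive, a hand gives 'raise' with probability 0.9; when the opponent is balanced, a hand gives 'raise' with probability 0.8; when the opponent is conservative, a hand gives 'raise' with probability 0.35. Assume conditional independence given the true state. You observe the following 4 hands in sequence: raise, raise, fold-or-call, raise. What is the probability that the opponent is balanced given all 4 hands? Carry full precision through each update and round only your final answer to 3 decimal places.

After 'raise': normaliser = 0.9·0.1000 + 0.8·0.7500 + 0.35·0.1500; P(aggressive) ≈ 0.1212, P(balanced) ≈ 0.8081, P(conservative) ≈ 0.0707
After 'raise': normaliser = 0.9·0.1212 + 0.8·0.8081 + 0.35·0.0707; P(aggressive) ≈ 0.1398, P(balanced) ≈ 0.8285, P(conservative) ≈ 0.0317
After 'fold-or-call': normaliser = 0.1·0.1398 + 0.2·0.8285 + 0.65·0.0317; P(aggressive) ≈ 0.0698, P(balanced) ≈ 0.8273, P(conservative) ≈ 0.1029
After 'raise': normaliser = 0.9·0.0698 + 0.8·0.8273 + 0.35·0.1029; P(aggressive) ≈ 0.0826, P(balanced) ≈ 0.8701, P(conservative) ≈ 0.0474

0.870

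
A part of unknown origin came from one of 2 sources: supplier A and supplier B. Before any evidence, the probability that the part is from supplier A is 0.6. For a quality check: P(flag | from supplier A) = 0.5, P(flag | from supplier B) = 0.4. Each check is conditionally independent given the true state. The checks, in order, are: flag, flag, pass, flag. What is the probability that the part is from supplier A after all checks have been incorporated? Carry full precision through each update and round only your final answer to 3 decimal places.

0.709

Each posterior becomes the prior for the next update.
After 'flag': P(supplier A) = 0.5·0.6000 / (0.5·0.6000 + 0.4·0.4000) ≈ 0.6522
After 'flag': P(supplier A) = 0.5·0.6522 / (0.5·0.6522 + 0.4·0.3478) ≈ 0.7009
After 'pass': P(supplier A) = 0.5·0.7009 / (0.5·0.7009 + 0.6·0.2991) ≈ 0.6614
After 'flag': P(supplier A) = 0.5·0.6614 / (0.5·0.6614 + 0.4·0.3386) ≈ 0.7094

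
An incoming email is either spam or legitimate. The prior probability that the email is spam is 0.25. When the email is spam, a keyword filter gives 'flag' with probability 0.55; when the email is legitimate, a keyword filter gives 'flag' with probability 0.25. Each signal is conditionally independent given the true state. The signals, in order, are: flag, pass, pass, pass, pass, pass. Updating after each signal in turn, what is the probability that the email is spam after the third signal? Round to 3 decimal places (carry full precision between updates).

0.209

After 'flag': P(spam) = 0.55·0.2500 / (0.55·0.2500 + 0.25·0.7500) ≈ 0.4231
After 'pass': P(spam) = 0.45·0.4231 / (0.45·0.4231 + 0.75·0.5769) ≈ 0.3056
After 'pass': P(spam) = 0.45·0.3056 / (0.45·0.3056 + 0.75·0.6944) ≈ 0.2089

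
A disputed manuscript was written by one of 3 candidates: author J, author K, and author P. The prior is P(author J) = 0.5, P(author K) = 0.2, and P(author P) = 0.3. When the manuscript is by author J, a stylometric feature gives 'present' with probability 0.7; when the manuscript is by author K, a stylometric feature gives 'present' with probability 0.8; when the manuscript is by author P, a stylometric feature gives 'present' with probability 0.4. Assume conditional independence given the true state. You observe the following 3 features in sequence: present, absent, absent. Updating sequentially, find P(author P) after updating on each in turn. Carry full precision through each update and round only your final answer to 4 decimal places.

0.5327

After 'present': normaliser = 0.7·0.5000 + 0.8·0.2000 + 0.4·0.3000; P(author J) ≈ 0.5556, P(author K) ≈ 0.2540, P(author P) ≈ 0.1905
After 'absent': normaliser = 0.3·0.5556 + 0.2·0.2540 + 0.6·0.1905; P(author J) ≈ 0.5024, P(author K) ≈ 0.1531, P(author P) ≈ 0.3445
After 'absent': normaliser = 0.3·0.5024 + 0.2·0.1531 + 0.6·0.3445; P(author J) ≈ 0.3884, P(author K) ≈ 0.0789, P(author P) ≈ 0.5327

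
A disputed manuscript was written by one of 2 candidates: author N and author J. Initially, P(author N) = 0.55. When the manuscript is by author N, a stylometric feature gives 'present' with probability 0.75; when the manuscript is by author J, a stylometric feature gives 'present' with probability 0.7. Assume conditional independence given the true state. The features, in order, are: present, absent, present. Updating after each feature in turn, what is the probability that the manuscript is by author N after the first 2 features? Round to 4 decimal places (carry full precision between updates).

0.5218

After 'present': P(author N) = 0.75·0.5500 / (0.75·0.5500 + 0.7·0.4500) ≈ 0.5670
After 'absent': P(author N) = 0.25·0.5670 / (0.25·0.5670 + 0.3·0.4330) ≈ 0.5218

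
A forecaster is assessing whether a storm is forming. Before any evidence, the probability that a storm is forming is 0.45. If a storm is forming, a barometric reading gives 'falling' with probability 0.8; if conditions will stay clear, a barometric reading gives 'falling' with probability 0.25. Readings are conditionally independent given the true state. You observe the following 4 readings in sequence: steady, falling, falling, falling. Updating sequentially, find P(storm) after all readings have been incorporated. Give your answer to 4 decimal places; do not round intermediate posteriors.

0.8773

After 'steady': P(storm) = 0.2·0.4500 / (0.2·0.4500 + 0.75·0.5500) ≈ 0.1791
After 'falling': P(storm) = 0.8·0.1791 / (0.8·0.1791 + 0.25·0.8209) ≈ 0.4111
After 'falling': P(storm) = 0.8·0.4111 / (0.8·0.4111 + 0.25·0.5889) ≈ 0.6908
After 'falling': P(storm) = 0.8·0.6908 / (0.8·0.6908 + 0.25·0.3092) ≈ 0.8773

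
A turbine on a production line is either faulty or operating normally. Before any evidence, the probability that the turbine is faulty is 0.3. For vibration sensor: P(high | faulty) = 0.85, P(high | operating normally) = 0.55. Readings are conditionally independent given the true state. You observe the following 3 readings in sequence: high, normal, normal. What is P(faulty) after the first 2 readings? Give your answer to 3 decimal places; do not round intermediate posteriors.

0.181

After 'high': P(faulty) = 0.85·0.3000 / (0.85·0.3000 + 0.55·0.7000) ≈ 0.3984
After 'normal': P(faulty) = 0.15·0.3984 / (0.15·0.3984 + 0.45·0.6016) ≈ 0.1809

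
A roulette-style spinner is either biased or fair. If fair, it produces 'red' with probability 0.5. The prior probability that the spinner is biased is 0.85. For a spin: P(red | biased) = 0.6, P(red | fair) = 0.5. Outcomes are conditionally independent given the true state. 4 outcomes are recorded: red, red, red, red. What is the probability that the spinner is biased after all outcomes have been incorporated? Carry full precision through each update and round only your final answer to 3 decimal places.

Each posterior becomes the prior for the next update.
After 'red': P(biased) = 0.6·0.8500 / (0.6·0.8500 + 0.5·0.1500) ≈ 0.8718
After 'red': P(biased) = 0.6·0.8718 / (0.6·0.8718 + 0.5·0.1282) ≈ 0.8908
After 'red': P(biased) = 0.6·0.8908 / (0.6·0.8908 + 0.5·0.1092) ≈ 0.9073
After 'red': P(biased) = 0.6·0.9073 / (0.6·0.9073 + 0.5·0.0927) ≈ 0.9216

0.922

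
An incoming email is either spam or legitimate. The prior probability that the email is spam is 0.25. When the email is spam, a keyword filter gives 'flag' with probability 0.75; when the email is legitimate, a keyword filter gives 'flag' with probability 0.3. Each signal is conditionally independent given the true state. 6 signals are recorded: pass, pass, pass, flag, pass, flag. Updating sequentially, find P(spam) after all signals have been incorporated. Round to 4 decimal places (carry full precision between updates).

0.0328

Apply Bayes' rule sequentially, carrying P(spam) forward.
After 'pass': P(spam) = 0.25·0.2500 / (0.25·0.2500 + 0.7·0.7500) ≈ 0.1064
After 'pass': P(spam) = 0.25·0.1064 / (0.25·0.1064 + 0.7·0.8936) ≈ 0.0408
After 'pass': P(spam) = 0.25·0.0408 / (0.25·0.0408 + 0.7·0.9592) ≈ 0.0150
After 'flag': P(spam) = 0.75·0.0150 / (0.75·0.0150 + 0.3·0.9850) ≈ 0.0366
After 'pass': P(spam) = 0.25·0.0366 / (0.25·0.0366 + 0.7·0.9634) ≈ 0.0134
After 'flag': P(spam) = 0.75·0.0134 / (0.75·0.0134 + 0.3·0.9866) ≈ 0.0328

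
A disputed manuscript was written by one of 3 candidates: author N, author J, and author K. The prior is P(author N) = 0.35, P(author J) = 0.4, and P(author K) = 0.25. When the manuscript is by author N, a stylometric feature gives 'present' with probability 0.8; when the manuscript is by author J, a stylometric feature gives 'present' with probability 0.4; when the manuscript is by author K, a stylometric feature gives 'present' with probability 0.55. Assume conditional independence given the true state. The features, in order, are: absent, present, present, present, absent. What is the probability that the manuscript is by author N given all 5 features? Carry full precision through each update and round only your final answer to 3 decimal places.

0.289

After 'absent': normaliser = 0.2·0.3500 + 0.6·0.4000 + 0.45·0.2500; P(author N) ≈ 0.1657, P(author J) ≈ 0.5680, P(author K) ≈ 0.2663
After 'present': normaliser = 0.8·0.1657 + 0.4·0.5680 + 0.55·0.2663; P(author N) ≈ 0.2618, P(author J) ≈ 0.4489, P(author K) ≈ 0.2893
After 'present': normaliser = 0.8·0.2618 + 0.4·0.4489 + 0.55·0.2893; P(author N) ≈ 0.3822, P(author J) ≈ 0.3276, P(author K) ≈ 0.2903
After 'present': normaliser = 0.8·0.3822 + 0.4·0.3276 + 0.55·0.2903; P(author N) ≈ 0.5126, P(author J) ≈ 0.2197, P(author K) ≈ 0.2677
After 'absent': normaliser = 0.2·0.5126 + 0.6·0.2197 + 0.45·0.2677; P(author N) ≈ 0.2890, P(author J) ≈ 0.3715, P(author K) ≈ 0.3395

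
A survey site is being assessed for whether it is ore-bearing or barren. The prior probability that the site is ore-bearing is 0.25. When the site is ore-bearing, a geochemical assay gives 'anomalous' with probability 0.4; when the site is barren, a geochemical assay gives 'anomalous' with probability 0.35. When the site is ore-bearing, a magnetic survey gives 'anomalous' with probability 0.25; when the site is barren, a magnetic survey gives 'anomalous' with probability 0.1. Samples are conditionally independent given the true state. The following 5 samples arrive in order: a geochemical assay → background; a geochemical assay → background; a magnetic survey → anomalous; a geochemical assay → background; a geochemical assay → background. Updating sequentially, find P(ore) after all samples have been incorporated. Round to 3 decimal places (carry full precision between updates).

0.377

After a geochemical assay='background': P(ore) = 0.6·0.2500 / (0.6·0.2500 + 0.65·0.7500) ≈ 0.2353
After a geochemical assay='background': P(ore) = 0.6·0.2353 / (0.6·0.2353 + 0.65·0.7647) ≈ 0.2212
After a magnetic survey='anomalous': P(ore) = 0.25·0.2212 / (0.25·0.2212 + 0.1·0.7788) ≈ 0.4152
After a geochemical assay='background': P(ore) = 0.6·0.4152 / (0.6·0.4152 + 0.65·0.5848) ≈ 0.3959
After a geochemical assay='background': P(ore) = 0.6·0.3959 / (0.6·0.3959 + 0.65·0.6041) ≈ 0.3770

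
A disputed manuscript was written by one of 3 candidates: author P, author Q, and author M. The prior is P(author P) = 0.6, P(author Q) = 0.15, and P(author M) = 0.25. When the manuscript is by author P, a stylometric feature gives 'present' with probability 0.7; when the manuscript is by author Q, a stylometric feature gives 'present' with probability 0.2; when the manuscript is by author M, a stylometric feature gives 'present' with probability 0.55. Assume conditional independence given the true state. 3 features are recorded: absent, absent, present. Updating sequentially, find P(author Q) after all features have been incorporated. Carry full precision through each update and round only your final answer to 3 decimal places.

0.226

After 'absent': normaliser = 0.3·0.6000 + 0.8·0.1500 + 0.45·0.2500; P(author P) ≈ 0.4364, P(author Q) ≈ 0.2909, P(author M) ≈ 0.2727
After 'absent': normaliser = 0.3·0.4364 + 0.8·0.2909 + 0.45·0.2727; P(author P) ≈ 0.2692, P(author Q) ≈ 0.4785, P(author M) ≈ 0.2523
After 'present': normaliser = 0.7·0.2692 + 0.2·0.4785 + 0.55·0.2523; P(author P) ≈ 0.4455, P(author Q) ≈ 0.2263, P(author M) ≈ 0.3282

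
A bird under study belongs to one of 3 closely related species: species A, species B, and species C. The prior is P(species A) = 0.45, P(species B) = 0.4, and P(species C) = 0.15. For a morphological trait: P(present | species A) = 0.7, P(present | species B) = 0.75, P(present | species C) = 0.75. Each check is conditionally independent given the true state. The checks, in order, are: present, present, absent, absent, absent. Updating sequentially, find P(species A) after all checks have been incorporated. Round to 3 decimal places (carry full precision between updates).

Each posterior becomes the prior for the next update.
After 'present': normaliser = 0.7·0.4500 + 0.75·0.4000 + 0.75·0.1500; P(species A) ≈ 0.4330, P(species B) ≈ 0.4124, P(species C) ≈ 0.1546
After 'present': normaliser = 0.7·0.4330 + 0.75·0.4124 + 0.75·0.1546; P(species A) ≈ 0.4161, P(species B) ≈ 0.4246, P(species C) ≈ 0.1592
After 'absent': normaliser = 0.3·0.4161 + 0.25·0.4246 + 0.25·0.1592; P(species A) ≈ 0.4610, P(species B) ≈ 0.3920, P(species C) ≈ 0.1470
After 'absent': normaliser = 0.3·0.4610 + 0.25·0.3920 + 0.25·0.1470; P(species A) ≈ 0.5065, P(species B) ≈ 0.3589, P(species C) ≈ 0.1346
After 'absent': normaliser = 0.3·0.5065 + 0.25·0.3589 + 0.25·0.1346; P(species A) ≈ 0.5519, P(species B) ≈ 0.3259, P(species C) ≈ 0.1222

0.552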